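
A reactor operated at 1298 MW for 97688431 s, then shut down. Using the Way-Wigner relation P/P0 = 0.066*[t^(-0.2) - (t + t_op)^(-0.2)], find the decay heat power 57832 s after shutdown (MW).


P/P0 = 0.066 * [t^(-0.2) - (t + t_op)^(-0.2)]
P/P0 = 0.066 * [57832^(-0.2) - (57832 + 97688431)^(-0.2)]
P/P0 = 0.066 * [0.1115749 - 0.02523364] = 0.005698523
P = 1298 * 0.005698523 = 7.3967 MW

7.3967


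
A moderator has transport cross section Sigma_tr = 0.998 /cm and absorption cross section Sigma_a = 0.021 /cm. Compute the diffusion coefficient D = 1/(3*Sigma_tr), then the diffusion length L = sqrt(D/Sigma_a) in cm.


D = 1 / (3 * Sigma_tr) = 1 / (3 * 0.998) = 0.3340013 cm
L = sqrt(D / Sigma_a)
L = sqrt(0.3340013 / 0.021)
L = 3.9881 cm

3.9881


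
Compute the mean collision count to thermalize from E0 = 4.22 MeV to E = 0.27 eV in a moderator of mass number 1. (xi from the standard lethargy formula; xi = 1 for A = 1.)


xi = 1 + (A-1)^2/(2A)*ln((A-1)/(A+1)) = 1 (for A = 1)
n = ln(E0/E) / xi
n = ln(4.22e6 / 0.27) / 1
n = ln(1.562963e+07) / 1 = 16.565

16.565


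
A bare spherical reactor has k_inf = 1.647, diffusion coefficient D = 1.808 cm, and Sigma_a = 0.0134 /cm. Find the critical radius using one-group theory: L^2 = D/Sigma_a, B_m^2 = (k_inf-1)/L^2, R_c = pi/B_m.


L^2 = D / Sigma_a = 1.808 / 0.0134 = 134.9254 cm^2
B_m^2 = (k_inf - 1) / L^2 = (1.647 - 1) / 134.9254 = 0.004795242 /cm^2
For a bare sphere: B_g = pi/R, so R_c = pi / sqrt(B_m^2)
R_c = pi / sqrt(0.004795242) = 45.367 cm

45.367


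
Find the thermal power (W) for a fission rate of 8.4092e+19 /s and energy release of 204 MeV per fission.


P = fission_rate * E_MeV * 1.602e-13
P = 8.4092e+19 * 204 * 1.602e-13
P = 2.7482e+09 W

2.7482e+09


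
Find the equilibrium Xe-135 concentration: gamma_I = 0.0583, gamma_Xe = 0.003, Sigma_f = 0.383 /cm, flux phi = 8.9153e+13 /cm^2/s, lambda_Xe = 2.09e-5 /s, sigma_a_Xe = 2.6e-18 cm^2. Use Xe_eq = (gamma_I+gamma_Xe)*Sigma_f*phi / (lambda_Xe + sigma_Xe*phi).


Xe_eq = (gamma_I + gamma_Xe) * Sigma_f * phi / (lambda_Xe + sigma_Xe * phi)
Numerator = (0.0583 + 0.003) * 0.383 * 8.9153e+13 = 2.093125e+12
Denominator = 2.09e-5 + 2.6e-18 * 8.9153e+13 = 2.526978e-04
Xe_eq = 2.093125e+12 / 2.526978e-04 = 8.2831e+15 /cm^3

8.2831e+15


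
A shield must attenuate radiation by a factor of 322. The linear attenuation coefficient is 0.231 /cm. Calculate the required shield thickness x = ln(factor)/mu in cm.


x = ln(factor) / mu
x = ln(322) / 0.231
x = 24.998 cm

24.998


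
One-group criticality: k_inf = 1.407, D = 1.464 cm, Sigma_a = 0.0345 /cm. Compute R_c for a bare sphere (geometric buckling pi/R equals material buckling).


L^2 = D / Sigma_a = 1.464 / 0.0345 = 42.43478 cm^2
B_m^2 = (k_inf - 1) / L^2 = (1.407 - 1) / 42.43478 = 0.009591189 /cm^2
For a bare sphere: B_g = pi/R, so R_c = pi / sqrt(B_m^2)
R_c = pi / sqrt(0.009591189) = 32.078 cm

32.078


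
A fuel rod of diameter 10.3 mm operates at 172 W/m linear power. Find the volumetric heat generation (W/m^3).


r = D / 2 / 1000 = 10.3 / 2 / 1000 = 0.00515 m
q''' = q' / (pi * r^2)
q''' = 172 / (pi * 0.00515^2)
q''' = 2.0643e+06 W/m^3

2.0643e+06


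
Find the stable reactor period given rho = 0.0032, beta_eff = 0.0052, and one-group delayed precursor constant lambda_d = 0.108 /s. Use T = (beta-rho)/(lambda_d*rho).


T = (beta - rho) / (lambda_d * rho)
T = (0.0052 - 0.0032) / (0.108 * 0.0032)
T = 5.7870 s

5.7870


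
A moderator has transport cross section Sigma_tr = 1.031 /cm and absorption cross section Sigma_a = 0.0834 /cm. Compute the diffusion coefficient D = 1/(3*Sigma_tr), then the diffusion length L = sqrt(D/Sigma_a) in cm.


D = 1 / (3 * Sigma_tr) = 1 / (3 * 1.031) = 0.3233107 cm
L = sqrt(D / Sigma_a)
L = sqrt(0.3233107 / 0.0834)
L = 1.9689 cm

1.9689


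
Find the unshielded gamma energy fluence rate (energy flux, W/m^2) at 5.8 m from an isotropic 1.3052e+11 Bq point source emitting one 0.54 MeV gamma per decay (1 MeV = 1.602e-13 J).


psi = A * E * 1.602e-13 / (4*pi*r^2)
psi = 1.3052e+11 * 0.54 * 1.602e-13 / (4*pi*5.8^2)
psi = 2.6710e-05 W/m^2

2.6710e-05


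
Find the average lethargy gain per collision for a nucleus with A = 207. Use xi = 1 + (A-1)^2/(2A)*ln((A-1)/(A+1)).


xi = 1 + (A-1)^2/(2A) * ln((A-1)/(A+1))
xi = 1 + (207-1)^2/(2*207) * ln((207-1)/(207 +1))
xi = 0.0096308

0.0096308


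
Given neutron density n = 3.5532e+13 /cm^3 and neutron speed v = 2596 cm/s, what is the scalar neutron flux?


phi = n * v
phi = 3.5532e+13 * 2596
phi = 9.2241e+16 /cm^2/s

9.2241e+16


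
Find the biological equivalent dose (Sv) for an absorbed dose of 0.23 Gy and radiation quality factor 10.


H = D * Q
H = 0.23 * 10
H = 2.3000 Sv

2.3000


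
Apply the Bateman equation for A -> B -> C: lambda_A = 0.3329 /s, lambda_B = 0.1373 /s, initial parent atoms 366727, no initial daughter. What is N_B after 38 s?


N_B(t) = lambda_A * N_A0 / (lambda_B - lambda_A) * [exp(-lambda_A*t) - exp(-lambda_B*t)]
exp(-0.3329*38) = 3.206919e-06; exp(-0.1373*38) = 0.005421406
N_B = 0.3329 * 366727 / (0.1373 - 0.3329) * (3.206919e-06 - 0.005421406)
N_B = 3381.8

3381.8


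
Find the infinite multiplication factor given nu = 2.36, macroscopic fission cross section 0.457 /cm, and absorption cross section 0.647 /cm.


k_inf = nu * Sigma_f / Sigma_a
k_inf = 2.36 * 0.457 / 0.647
k_inf = 1.6670

1.6670


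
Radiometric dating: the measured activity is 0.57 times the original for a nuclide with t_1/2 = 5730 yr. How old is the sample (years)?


lambda = ln(2) / t_half = ln(2) / 5730 = 1.209681e-04 /yr
t = -ln(A/A0) / lambda
t = -ln(0.57) / 1.209681e-04
t = 4646.8 yr

4646.8


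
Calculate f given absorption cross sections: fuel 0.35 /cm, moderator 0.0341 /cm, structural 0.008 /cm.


f = Sigma_a_fuel / (Sigma_a_fuel + Sigma_a_mod + Sigma_a_other)
f = 0.35 / (0.35 + 0.0341 + 0.008)
f = 0.89263

0.89263


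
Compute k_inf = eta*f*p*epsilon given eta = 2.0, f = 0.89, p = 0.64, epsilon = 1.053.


k_inf = eta * f * p * epsilon
k_inf = 2.0 * 0.89 * 0.64 * 1.053
k_inf = 1.1996

1.1996


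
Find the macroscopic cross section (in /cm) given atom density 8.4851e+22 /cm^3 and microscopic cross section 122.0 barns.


Sigma = N * sigma_barns * 1e-24
Sigma = 8.4851e+22 * 122.0 * 1e-24
Sigma = 10.352 /cm

10.352


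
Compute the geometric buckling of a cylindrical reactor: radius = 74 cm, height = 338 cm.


B^2 = (2.405/R)^2 + (pi/H)^2
B^2 = (2.405/74)^2 + (pi/338)^2
B^2 = 0.0011426 /cm^2

0.0011426


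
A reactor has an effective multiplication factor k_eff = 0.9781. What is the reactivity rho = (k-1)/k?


rho = (k_eff - 1) / k_eff
rho = (0.9781 - 1) / 0.9781
rho = -0.022390

-0.022390


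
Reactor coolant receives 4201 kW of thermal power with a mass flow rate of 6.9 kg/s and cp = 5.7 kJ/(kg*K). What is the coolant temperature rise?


dT = Q / (m_dot * cp)
dT = 4201 / (6.9 * 5.7)
dT = 106.81 C

106.81


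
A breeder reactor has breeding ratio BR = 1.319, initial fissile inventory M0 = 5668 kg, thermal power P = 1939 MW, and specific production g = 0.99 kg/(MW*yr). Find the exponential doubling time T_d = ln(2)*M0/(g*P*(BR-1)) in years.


Breeding gain G = BR - 1 = 1.319 - 1 = 0.319
Fissile production rate = g * P * G = 0.99 * 1939 * 0.319 = 612.35559 kg/yr
T_d = ln(2) * M0 / (g * P * G)
T_d = ln(2) * 5668 / 612.35559 = 6.4158 yr

6.4158


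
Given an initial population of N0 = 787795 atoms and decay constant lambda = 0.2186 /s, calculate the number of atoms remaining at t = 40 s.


N = N0 * exp(-lambda * t)
N = 787795 * exp(-0.2186 * 40)
N = 125.59

125.59


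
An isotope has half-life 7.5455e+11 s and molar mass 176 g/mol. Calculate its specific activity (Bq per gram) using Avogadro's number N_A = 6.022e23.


lambda = ln(2) / t_half = ln(2) / 7.5455e+11 = 9.186233e-13 /s
SA = lambda * N_A / M
SA = 9.186233e-13 * 6.022e23 / 176
SA = 3.1432e+09 Bq/g

3.1432e+09


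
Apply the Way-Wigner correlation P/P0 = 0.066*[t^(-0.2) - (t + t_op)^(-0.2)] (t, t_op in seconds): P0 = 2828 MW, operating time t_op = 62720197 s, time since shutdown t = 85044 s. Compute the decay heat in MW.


P/P0 = 0.066 * [t^(-0.2) - (t + t_op)^(-0.2)]
P/P0 = 0.066 * [85044^(-0.2) - (85044 + 62720197)^(-0.2)]
P/P0 = 0.066 * [0.1032931 - 0.02756772] = 0.004997875
P = 2828 * 0.004997875 = 14.134 MW

14.134


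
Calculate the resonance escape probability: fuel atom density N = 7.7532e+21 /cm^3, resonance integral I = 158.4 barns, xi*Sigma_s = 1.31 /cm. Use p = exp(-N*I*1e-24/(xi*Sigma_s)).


p = exp(-N * I * 1e-24 / (xi*Sigma_s))
p = exp(-7.7532e+21 * 158.4 * 1e-24 / 1.31)
p = 0.39161

0.39161


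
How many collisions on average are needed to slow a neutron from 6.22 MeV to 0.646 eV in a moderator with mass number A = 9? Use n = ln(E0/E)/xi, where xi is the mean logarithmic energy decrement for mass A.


xi = 1 + (A-1)^2/(2A)*ln((A-1)/(A+1)) = 0.2066007 (for A = 9)
n = ln(E0/E) / xi
n = ln(6.22e6 / 0.646) / 0.2066007
n = ln(9.628483e+06) / 0.2066007 = 77.832

77.832


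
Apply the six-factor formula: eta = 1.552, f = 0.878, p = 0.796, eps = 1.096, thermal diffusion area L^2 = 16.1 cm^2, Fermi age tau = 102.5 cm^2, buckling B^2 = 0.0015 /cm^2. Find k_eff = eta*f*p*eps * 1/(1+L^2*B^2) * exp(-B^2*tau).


k_inf = eta*f*p*eps = 1.552*0.878*0.796*1.096 = 1.188803
P_TNL = 1/(1 + L^2*B^2) = 1/(1 + 16.1*0.0015) = 0.9764195
P_FNL = exp(-B^2*tau) = exp(-0.0015*102.5) = 0.8574864
k_eff = k_inf * P_TNL * P_FNL = 1.188803 * 0.9764195 * 0.8574864
k_eff = 0.99534

0.99534


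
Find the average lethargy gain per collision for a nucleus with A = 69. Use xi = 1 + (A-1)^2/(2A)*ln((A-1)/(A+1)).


xi = 1 + (A-1)^2/(2A) * ln((A-1)/(A+1))
xi = 1 + (69-1)^2/(2*69) * ln((69-1)/(69 +1))
xi = 0.028707

0.028707


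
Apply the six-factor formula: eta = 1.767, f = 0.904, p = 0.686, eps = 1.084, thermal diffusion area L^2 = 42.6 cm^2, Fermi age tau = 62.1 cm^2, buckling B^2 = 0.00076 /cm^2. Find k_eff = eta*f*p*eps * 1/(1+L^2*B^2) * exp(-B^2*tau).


k_inf = eta*f*p*eps = 1.767*0.904*0.686*1.084 = 1.187841
P_TNL = 1/(1 + L^2*B^2) = 1/(1 + 42.6*0.00076) = 0.9686393
P_FNL = exp(-B^2*tau) = exp(-0.00076*62.1) = 0.9539004
k_eff = k_inf * P_TNL * P_FNL = 1.187841 * 0.9686393 * 0.9539004
k_eff = 1.0975

1.0975


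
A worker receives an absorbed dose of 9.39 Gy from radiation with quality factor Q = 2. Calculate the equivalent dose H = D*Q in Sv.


H = D * Q
H = 9.39 * 2
H = 18.780 Sv

18.780


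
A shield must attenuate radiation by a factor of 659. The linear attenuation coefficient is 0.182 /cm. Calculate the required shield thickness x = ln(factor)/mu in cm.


x = ln(factor) / mu
x = ln(659) / 0.182
x = 35.663 cm

35.663


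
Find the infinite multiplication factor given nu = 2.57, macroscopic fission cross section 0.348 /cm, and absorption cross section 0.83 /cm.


k_inf = nu * Sigma_f / Sigma_a
k_inf = 2.57 * 0.348 / 0.83
k_inf = 1.0775

1.0775


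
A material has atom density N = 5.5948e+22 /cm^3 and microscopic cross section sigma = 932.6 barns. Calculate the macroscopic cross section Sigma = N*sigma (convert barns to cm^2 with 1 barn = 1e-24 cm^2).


Sigma = N * sigma_barns * 1e-24
Sigma = 5.5948e+22 * 932.6 * 1e-24
Sigma = 52.177 /cm

52.177


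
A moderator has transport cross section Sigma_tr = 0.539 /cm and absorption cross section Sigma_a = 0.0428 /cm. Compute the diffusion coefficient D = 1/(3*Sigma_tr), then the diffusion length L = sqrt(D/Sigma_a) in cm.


D = 1 / (3 * Sigma_tr) = 1 / (3 * 0.539) = 0.6184292 cm
L = sqrt(D / Sigma_a)
L = sqrt(0.6184292 / 0.0428)
L = 3.8012 cm

3.8012


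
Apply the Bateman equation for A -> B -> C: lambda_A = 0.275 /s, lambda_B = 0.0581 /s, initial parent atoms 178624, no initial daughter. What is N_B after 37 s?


N_B(t) = lambda_A * N_A0 / (lambda_B - lambda_A) * [exp(-lambda_A*t) - exp(-lambda_B*t)]
exp(-0.275*37) = 3.811129e-05; exp(-0.0581*37) = 0.1165191
N_B = 0.275 * 178624 / (0.0581 - 0.275) * (3.811129e-05 - 0.1165191)
N_B = 26380

26380


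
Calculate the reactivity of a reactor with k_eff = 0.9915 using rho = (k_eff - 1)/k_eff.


rho = (k_eff - 1) / k_eff
rho = (0.9915 - 1) / 0.9915
rho = -0.0085729

-0.0085729


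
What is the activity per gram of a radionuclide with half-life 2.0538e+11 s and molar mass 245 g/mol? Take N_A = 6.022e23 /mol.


lambda = ln(2) / t_half = ln(2) / 2.0538e+11 = 3.374950e-12 /s
SA = lambda * N_A / M
SA = 3.374950e-12 * 6.022e23 / 245
SA = 8.2955e+09 Bq/g

8.2955e+09


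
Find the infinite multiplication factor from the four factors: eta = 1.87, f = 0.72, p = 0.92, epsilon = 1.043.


k_inf = eta * f * p * epsilon
k_inf = 1.87 * 0.72 * 0.92 * 1.043
k_inf = 1.2920

1.2920


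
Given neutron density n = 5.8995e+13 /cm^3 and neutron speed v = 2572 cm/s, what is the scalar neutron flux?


phi = n * v
phi = 5.8995e+13 * 2572
phi = 1.5174e+17 /cm^2/s

1.5174e+17


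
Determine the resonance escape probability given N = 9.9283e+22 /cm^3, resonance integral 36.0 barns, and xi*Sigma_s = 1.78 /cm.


p = exp(-N * I * 1e-24 / (xi*Sigma_s))
p = exp(-9.9283e+22 * 36.0 * 1e-24 / 1.78)
p = 0.13426

0.13426


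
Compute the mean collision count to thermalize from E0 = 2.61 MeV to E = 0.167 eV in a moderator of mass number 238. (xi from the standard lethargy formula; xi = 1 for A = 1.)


xi = 1 + (A-1)^2/(2A)*ln((A-1)/(A+1)) = 0.008379872 (for A = 238)
n = ln(E0/E) / xi
n = ln(2.61e6 / 0.167) / 0.008379872
n = ln(1.562874e+07) / 0.008379872 = 1976.7

1976.7


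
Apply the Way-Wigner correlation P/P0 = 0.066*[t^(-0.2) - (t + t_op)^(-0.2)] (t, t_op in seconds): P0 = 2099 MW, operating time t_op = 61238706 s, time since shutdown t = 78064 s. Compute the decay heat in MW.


P/P0 = 0.066 * [t^(-0.2) - (t + t_op)^(-0.2)]
P/P0 = 0.066 * [78064^(-0.2) - (78064 + 61238706)^(-0.2)]
P/P0 = 0.066 * [0.1050775 - 0.02770028] = 0.005106897
P = 2099 * 0.005106897 = 10.719 MW

10.719


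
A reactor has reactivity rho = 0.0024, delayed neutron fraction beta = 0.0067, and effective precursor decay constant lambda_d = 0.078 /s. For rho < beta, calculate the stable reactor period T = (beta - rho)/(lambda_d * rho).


T = (beta - rho) / (lambda_d * rho)
T = (0.0067 - 0.0024) / (0.078 * 0.0024)
T = 22.970 s

22.970


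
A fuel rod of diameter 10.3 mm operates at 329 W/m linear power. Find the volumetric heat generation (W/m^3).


r = D / 2 / 1000 = 10.3 / 2 / 1000 = 0.00515 m
q''' = q' / (pi * r^2)
q''' = 329 / (pi * 0.00515^2)
q''' = 3.9485e+06 W/m^3

3.9485e+06


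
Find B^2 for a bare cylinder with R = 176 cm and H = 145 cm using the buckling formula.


B^2 = (2.405/R)^2 + (pi/H)^2
B^2 = (2.405/176)^2 + (pi/145)^2
B^2 = 6.5615e-04 /cm^2

6.5615e-04


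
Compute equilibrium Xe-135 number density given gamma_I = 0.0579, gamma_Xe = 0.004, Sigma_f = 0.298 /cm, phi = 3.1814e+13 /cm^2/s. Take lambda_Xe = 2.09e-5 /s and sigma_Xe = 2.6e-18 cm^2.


Xe_eq = (gamma_I + gamma_Xe) * Sigma_f * phi / (lambda_Xe + sigma_Xe * phi)
Numerator = (0.0579 + 0.004) * 0.298 * 3.1814e+13 = 5.868474e+11
Denominator = 2.09e-5 + 2.6e-18 * 3.1814e+13 = 1.036164e-04
Xe_eq = 5.868474e+11 / 1.036164e-04 = 5.6637e+15 /cm^3

5.6637e+15


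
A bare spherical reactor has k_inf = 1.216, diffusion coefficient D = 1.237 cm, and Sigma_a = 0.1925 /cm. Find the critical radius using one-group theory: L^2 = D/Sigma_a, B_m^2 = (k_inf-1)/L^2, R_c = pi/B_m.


L^2 = D / Sigma_a = 1.237 / 0.1925 = 6.425974 cm^2
B_m^2 = (k_inf - 1) / L^2 = (1.216 - 1) / 6.425974 = 0.03361358 /cm^2
For a bare sphere: B_g = pi/R, so R_c = pi / sqrt(B_m^2)
R_c = pi / sqrt(0.03361358) = 17.135 cm

17.135


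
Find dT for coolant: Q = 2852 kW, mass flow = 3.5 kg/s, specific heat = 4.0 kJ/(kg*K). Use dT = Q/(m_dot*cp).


dT = Q / (m_dot * cp)
dT = 2852 / (3.5 * 4.0)
dT = 203.71 C

203.71


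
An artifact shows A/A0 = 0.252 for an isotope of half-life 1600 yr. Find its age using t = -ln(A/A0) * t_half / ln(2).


lambda = ln(2) / t_half = ln(2) / 1600 = 4.332170e-04 /yr
t = -ln(A/A0) / lambda
t = -ln(0.252) / 4.332170e-04
t = 3181.6 yr

3181.6


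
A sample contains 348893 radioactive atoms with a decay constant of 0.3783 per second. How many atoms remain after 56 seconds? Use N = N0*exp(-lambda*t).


N = N0 * exp(-lambda * t)
N = 348893 * exp(-0.3783 * 56)
N = 2.1991e-04

2.1991e-04


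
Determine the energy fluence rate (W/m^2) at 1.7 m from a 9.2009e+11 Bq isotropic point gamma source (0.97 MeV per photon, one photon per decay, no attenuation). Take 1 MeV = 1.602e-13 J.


psi = A * E * 1.602e-13 / (4*pi*r^2)
psi = 9.2009e+11 * 0.97 * 1.602e-13 / (4*pi*1.7^2)
psi = 0.0039369 W/m^2

0.0039369


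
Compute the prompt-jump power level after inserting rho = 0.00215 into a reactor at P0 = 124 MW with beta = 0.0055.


P1/P0 = beta / (beta - rho)
P1/P0 = 0.0055 / (0.0055 - 0.00215) = 1.641791
P1 = 124 * 1.641791 = 203.58 MW

203.58


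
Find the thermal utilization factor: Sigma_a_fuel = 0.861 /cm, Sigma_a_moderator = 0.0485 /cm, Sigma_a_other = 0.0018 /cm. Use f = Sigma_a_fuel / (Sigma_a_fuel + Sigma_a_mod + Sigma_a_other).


f = Sigma_a_fuel / (Sigma_a_fuel + Sigma_a_mod + Sigma_a_other)
f = 0.861 / (0.861 + 0.0485 + 0.0018)
f = 0.94480

0.94480


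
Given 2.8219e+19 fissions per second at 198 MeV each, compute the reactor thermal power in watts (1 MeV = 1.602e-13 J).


P = fission_rate * E_MeV * 1.602e-13
P = 2.8219e+19 * 198 * 1.602e-13
P = 8.9510e+08 W

8.9510e+08


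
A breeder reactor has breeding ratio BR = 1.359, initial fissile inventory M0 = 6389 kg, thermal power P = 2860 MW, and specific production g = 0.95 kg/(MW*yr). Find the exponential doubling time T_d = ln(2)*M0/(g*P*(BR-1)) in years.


Breeding gain G = BR - 1 = 1.359 - 1 = 0.359
Fissile production rate = g * P * G = 0.95 * 2860 * 0.359 = 975.403 kg/yr
T_d = ln(2) * M0 / (g * P * G)
T_d = ln(2) * 6389 / 975.403 = 4.5402 yr

4.5402


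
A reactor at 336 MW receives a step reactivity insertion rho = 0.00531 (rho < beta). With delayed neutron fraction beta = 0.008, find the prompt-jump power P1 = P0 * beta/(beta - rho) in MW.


P1/P0 = beta / (beta - rho)
P1/P0 = 0.008 / (0.008 - 0.00531) = 2.973978
P1 = 336 * 2.973978 = 999.26 MW

999.26


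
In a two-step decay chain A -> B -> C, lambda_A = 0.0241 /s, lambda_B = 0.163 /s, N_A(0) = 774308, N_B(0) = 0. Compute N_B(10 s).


N_B(t) = lambda_A * N_A0 / (lambda_B - lambda_A) * [exp(-lambda_A*t) - exp(-lambda_B*t)]
exp(-0.0241*10) = 0.7858416; exp(-0.163*10) = 0.1959296
N_B = 0.0241 * 774308 / (0.163 - 0.0241) * (0.7858416 - 0.1959296)
N_B = 79253

79253


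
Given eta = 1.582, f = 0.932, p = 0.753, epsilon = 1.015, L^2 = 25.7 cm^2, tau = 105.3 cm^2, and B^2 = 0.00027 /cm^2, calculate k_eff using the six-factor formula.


k_inf = eta*f*p*eps = 1.582*0.932*0.753*1.015 = 1.126895
P_TNL = 1/(1 + L^2*B^2) = 1/(1 + 25.7*0.00027) = 0.9931088
P_FNL = exp(-B^2*tau) = exp(-0.00027*105.3) = 0.9719694
k_eff = k_inf * P_TNL * P_FNL = 1.126895 * 0.9931088 * 0.9719694
k_eff = 1.0878

1.0878


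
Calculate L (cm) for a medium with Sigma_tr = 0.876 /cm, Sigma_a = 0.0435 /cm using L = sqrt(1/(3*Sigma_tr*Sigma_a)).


D = 1 / (3 * Sigma_tr) = 1 / (3 * 0.876) = 0.3805175 cm
L = sqrt(D / Sigma_a)
L = sqrt(0.3805175 / 0.0435)
L = 2.9576 cm

2.9576


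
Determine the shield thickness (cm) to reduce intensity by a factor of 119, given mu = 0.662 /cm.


x = ln(factor) / mu
x = ln(119) / 0.662
x = 7.2192 cm

7.2192


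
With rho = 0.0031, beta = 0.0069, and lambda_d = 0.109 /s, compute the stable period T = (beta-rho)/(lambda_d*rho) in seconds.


T = (beta - rho) / (lambda_d * rho)
T = (0.0069 - 0.0031) / (0.109 * 0.0031)
T = 11.246 s

11.246


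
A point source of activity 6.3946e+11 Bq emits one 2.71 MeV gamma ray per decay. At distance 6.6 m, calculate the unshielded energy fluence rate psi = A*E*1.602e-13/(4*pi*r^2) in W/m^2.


psi = A * E * 1.602e-13 / (4*pi*r^2)
psi = 6.3946e+11 * 2.71 * 1.602e-13 / (4*pi*6.6^2)
psi = 5.0716e-04 W/m^2

5.0716e-04


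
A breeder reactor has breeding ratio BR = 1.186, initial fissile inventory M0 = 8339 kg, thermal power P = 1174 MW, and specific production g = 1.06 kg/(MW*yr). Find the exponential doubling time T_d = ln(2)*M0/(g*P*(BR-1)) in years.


Breeding gain G = BR - 1 = 1.186 - 1 = 0.186
Fissile production rate = g * P * G = 1.06 * 1174 * 0.186 = 231.46584 kg/yr
T_d = ln(2) * M0 / (g * P * G)
T_d = ln(2) * 8339 / 231.46584 = 24.972 yr

24.972


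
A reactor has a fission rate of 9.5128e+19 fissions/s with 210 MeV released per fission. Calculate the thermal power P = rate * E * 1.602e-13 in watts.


P = fission_rate * E_MeV * 1.602e-13
P = 9.5128e+19 * 210 * 1.602e-13
P = 3.2003e+09 W

3.2003e+09


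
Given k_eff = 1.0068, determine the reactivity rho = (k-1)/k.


rho = (k_eff - 1) / k_eff
rho = (1.0068 - 1) / 1.0068
rho = 0.0067541

0.0067541


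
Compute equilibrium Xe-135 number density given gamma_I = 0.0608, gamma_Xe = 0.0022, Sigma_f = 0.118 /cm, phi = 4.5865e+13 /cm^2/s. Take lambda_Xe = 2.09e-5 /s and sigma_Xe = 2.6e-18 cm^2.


Xe_eq = (gamma_I + gamma_Xe) * Sigma_f * phi / (lambda_Xe + sigma_Xe * phi)
Numerator = (0.0608 + 0.0022) * 0.118 * 4.5865e+13 = 3.409604e+11
Denominator = 2.09e-5 + 2.6e-18 * 4.5865e+13 = 1.401490e-04
Xe_eq = 3.409604e+11 / 1.401490e-04 = 2.4328e+15 /cm^3

2.4328e+15


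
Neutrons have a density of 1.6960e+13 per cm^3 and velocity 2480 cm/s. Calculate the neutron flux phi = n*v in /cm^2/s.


phi = n * v
phi = 1.6960e+13 * 2480
phi = 4.2061e+16 /cm^2/s

4.2061e+16


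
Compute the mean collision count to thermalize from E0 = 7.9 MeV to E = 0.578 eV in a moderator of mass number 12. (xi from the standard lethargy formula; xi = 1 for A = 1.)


xi = 1 + (A-1)^2/(2A)*ln((A-1)/(A+1)) = 0.1577690 (for A = 12)
n = ln(E0/E) / xi
n = ln(7.9e6 / 0.578) / 0.1577690
n = ln(1.366782e+07) / 0.1577690 = 104.14

104.14


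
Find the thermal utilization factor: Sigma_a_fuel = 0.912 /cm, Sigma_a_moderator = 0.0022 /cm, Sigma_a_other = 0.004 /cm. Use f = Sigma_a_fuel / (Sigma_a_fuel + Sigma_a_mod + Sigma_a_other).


f = Sigma_a_fuel / (Sigma_a_fuel + Sigma_a_mod + Sigma_a_other)
f = 0.912 / (0.912 + 0.0022 + 0.004)
f = 0.99325

0.99325


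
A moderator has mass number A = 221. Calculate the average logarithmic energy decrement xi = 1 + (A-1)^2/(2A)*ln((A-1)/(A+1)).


xi = 1 + (A-1)^2/(2A) * ln((A-1)/(A+1))
xi = 1 + (221-1)^2/(2*221) * ln((221-1)/(221 +1))
xi = 0.0090225

0.0090225


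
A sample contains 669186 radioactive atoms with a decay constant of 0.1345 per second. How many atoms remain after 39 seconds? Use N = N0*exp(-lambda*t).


N = N0 * exp(-lambda * t)
N = 669186 * exp(-0.1345 * 39)
N = 3527.4

3527.4


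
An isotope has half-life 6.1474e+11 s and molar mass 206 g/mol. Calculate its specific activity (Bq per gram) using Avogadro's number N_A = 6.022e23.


lambda = ln(2) / t_half = ln(2) / 6.1474e+11 = 1.127545e-12 /s
SA = lambda * N_A / M
SA = 1.127545e-12 * 6.022e23 / 206
SA = 3.2962e+09 Bq/g

3.2962e+09


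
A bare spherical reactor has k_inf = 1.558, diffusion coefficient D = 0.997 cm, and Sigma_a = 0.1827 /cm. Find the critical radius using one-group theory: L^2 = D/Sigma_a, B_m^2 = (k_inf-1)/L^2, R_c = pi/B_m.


L^2 = D / Sigma_a = 0.997 / 0.1827 = 5.457033 cm^2
B_m^2 = (k_inf - 1) / L^2 = (1.558 - 1) / 5.457033 = 0.1022534 /cm^2
For a bare sphere: B_g = pi/R, so R_c = pi / sqrt(B_m^2)
R_c = pi / sqrt(0.1022534) = 9.8245 cm

9.8245


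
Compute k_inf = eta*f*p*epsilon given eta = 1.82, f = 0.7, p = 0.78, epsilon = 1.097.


k_inf = eta * f * p * epsilon
k_inf = 1.82 * 0.7 * 0.78 * 1.097
k_inf = 1.0901

1.0901


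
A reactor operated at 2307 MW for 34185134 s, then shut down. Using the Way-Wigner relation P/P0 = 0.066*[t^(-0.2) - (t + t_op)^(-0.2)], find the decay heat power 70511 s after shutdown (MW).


P/P0 = 0.066 * [t^(-0.2) - (t + t_op)^(-0.2)]
P/P0 = 0.066 * [70511^(-0.2) - (70511 + 34185134)^(-0.2)]
P/P0 = 0.066 * [0.1072380 - 0.03112100] = 0.005023722
P = 2307 * 0.005023722 = 11.590 MW

11.590


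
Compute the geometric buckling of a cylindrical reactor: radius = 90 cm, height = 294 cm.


B^2 = (2.405/R)^2 + (pi/H)^2
B^2 = (2.405/90)^2 + (pi/294)^2
B^2 = 8.2826e-04 /cm^2

8.2826e-04


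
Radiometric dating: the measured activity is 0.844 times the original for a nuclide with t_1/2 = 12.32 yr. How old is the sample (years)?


lambda = ln(2) / t_half = ln(2) / 12.32 = 0.05626195 /yr
t = -ln(A/A0) / lambda
t = -ln(0.844) / 0.05626195
t = 3.0145 yr

3.0145


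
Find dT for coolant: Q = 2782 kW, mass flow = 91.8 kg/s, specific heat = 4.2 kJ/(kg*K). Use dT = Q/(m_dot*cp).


dT = Q / (m_dot * cp)
dT = 2782 / (91.8 * 4.2)
dT = 7.2155 C

7.2155


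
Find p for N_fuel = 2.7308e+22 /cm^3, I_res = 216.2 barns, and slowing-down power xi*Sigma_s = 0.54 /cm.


p = exp(-N * I * 1e-24 / (xi*Sigma_s))
p = exp(-2.7308e+22 * 216.2 * 1e-24 / 0.54)
p = 1.7853e-05

1.7853e-05


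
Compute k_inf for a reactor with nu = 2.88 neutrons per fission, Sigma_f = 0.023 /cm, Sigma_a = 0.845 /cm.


k_inf = nu * Sigma_f / Sigma_a
k_inf = 2.88 * 0.023 / 0.845
k_inf = 0.078391

0.078391


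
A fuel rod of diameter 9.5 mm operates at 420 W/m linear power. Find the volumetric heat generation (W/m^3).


r = D / 2 / 1000 = 9.5 / 2 / 1000 = 0.00475 m
q''' = q' / (pi * r^2)
q''' = 420 / (pi * 0.00475^2)
q''' = 5.9253e+06 W/m^3

5.9253e+06


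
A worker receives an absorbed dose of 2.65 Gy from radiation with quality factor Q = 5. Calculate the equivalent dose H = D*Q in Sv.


H = D * Q
H = 2.65 * 5
H = 13.250 Sv

13.250


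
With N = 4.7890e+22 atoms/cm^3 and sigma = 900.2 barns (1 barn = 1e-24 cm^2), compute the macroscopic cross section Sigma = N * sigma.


Sigma = N * sigma_barns * 1e-24
Sigma = 4.7890e+22 * 900.2 * 1e-24
Sigma = 43.111 /cm

43.111


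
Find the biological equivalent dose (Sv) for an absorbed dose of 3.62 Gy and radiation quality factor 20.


H = D * Q
H = 3.62 * 20
H = 72.400 Sv

72.400


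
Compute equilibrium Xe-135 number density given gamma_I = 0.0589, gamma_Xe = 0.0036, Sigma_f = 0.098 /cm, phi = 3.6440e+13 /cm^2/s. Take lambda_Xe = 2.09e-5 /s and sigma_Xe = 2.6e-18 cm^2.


Xe_eq = (gamma_I + gamma_Xe) * Sigma_f * phi / (lambda_Xe + sigma_Xe * phi)
Numerator = (0.0589 + 0.0036) * 0.098 * 3.6440e+13 = 2.231950e+11
Denominator = 2.09e-5 + 2.6e-18 * 3.6440e+13 = 1.156440e-04
Xe_eq = 2.231950e+11 / 1.156440e-04 = 1.9300e+15 /cm^3

1.9300e+15


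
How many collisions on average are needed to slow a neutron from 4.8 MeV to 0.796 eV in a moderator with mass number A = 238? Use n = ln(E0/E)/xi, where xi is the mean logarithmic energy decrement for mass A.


xi = 1 + (A-1)^2/(2A)*ln((A-1)/(A+1)) = 0.008379872 (for A = 238)
n = ln(E0/E) / xi
n = ln(4.8e6 / 0.796) / 0.008379872
n = ln(6.030151e+06) / 0.008379872 = 1863.1

1863.1


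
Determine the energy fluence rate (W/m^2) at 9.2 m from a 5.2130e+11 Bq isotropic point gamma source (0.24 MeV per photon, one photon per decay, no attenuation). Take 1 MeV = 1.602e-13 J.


psi = A * E * 1.602e-13 / (4*pi*r^2)
psi = 5.2130e+11 * 0.24 * 1.602e-13 / (4*pi*9.2^2)
psi = 1.8844e-05 W/m^2

1.8844e-05


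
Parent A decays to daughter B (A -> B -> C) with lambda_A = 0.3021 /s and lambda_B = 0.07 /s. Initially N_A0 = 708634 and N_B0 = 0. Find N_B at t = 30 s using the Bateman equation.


N_B(t) = lambda_A * N_A0 / (lambda_B - lambda_A) * [exp(-lambda_A*t) - exp(-lambda_B*t)]
exp(-0.3021*30) = 1.158748e-04; exp(-0.07*30) = 0.1224564
N_B = 0.3021 * 708634 / (0.07 - 0.3021) * (1.158748e-04 - 0.1224564)
N_B = 112841

112841


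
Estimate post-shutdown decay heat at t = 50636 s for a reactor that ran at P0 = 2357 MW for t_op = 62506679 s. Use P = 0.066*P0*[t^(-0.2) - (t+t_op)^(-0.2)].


P/P0 = 0.066 * [t^(-0.2) - (t + t_op)^(-0.2)]
P/P0 = 0.066 * [50636^(-0.2) - (50636 + 62506679)^(-0.2)]
P/P0 = 0.066 * [0.1145798 - 0.02758953] = 0.005741358
P = 2357 * 0.005741358 = 13.532 MW

13.532


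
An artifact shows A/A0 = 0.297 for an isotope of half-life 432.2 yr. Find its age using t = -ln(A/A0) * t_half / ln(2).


lambda = ln(2) / t_half = ln(2) / 432.2 = 0.001603765 /yr
t = -ln(A/A0) / lambda
t = -ln(0.297) / 0.001603765
t = 756.98 yr

756.98


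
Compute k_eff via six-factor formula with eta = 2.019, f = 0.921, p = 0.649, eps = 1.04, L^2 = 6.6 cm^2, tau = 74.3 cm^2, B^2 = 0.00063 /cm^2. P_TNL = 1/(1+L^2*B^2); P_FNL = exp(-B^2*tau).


k_inf = eta*f*p*eps = 2.019*0.921*0.649*1.04 = 1.255087
P_TNL = 1/(1 + L^2*B^2) = 1/(1 + 6.6*0.00063) = 0.9958592
P_FNL = exp(-B^2*tau) = exp(-0.00063*74.3) = 0.9542696
k_eff = k_inf * P_TNL * P_FNL = 1.255087 * 0.9958592 * 0.9542696
k_eff = 1.1927

1.1927


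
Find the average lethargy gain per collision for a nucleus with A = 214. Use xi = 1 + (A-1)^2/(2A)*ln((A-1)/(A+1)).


xi = 1 + (A-1)^2/(2A) * ln((A-1)/(A+1))
xi = 1 + (214-1)^2/(2*214) * ln((214-1)/(214 +1))
xi = 0.0093167

0.0093167


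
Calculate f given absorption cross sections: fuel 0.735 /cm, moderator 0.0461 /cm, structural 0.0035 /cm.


f = Sigma_a_fuel / (Sigma_a_fuel + Sigma_a_mod + Sigma_a_other)
f = 0.735 / (0.735 + 0.0461 + 0.0035)
f = 0.93678

0.93678


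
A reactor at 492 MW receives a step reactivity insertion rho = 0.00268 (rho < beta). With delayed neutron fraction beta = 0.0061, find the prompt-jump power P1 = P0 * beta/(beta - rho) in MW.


P1/P0 = beta / (beta - rho)
P1/P0 = 0.0061 / (0.0061 - 0.00268) = 1.783626
P1 = 492 * 1.783626 = 877.54 MW

877.54


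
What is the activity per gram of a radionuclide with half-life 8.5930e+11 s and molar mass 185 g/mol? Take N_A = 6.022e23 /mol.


lambda = ln(2) / t_half = ln(2) / 8.5930e+11 = 8.066417e-13 /s
SA = lambda * N_A / M
SA = 8.066417e-13 * 6.022e23 / 185
SA = 2.6257e+09 Bq/g

2.6257e+09


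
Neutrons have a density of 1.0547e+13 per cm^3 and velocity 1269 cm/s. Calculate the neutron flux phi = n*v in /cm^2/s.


phi = n * v
phi = 1.0547e+13 * 1269
phi = 1.3384e+16 /cm^2/s

1.3384e+16


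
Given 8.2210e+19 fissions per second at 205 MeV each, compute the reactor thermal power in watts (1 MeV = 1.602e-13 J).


P = fission_rate * E_MeV * 1.602e-13
P = 8.2210e+19 * 205 * 1.602e-13
P = 2.6999e+09 W

2.6999e+09


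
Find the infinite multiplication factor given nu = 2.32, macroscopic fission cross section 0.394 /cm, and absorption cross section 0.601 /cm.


k_inf = nu * Sigma_f / Sigma_a
k_inf = 2.32 * 0.394 / 0.601
k_inf = 1.5209

1.5209


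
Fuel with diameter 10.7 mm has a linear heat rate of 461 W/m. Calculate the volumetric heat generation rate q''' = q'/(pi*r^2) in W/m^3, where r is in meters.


r = D / 2 / 1000 = 10.7 / 2 / 1000 = 0.00535 m
q''' = q' / (pi * r^2)
q''' = 461 / (pi * 0.00535^2)
q''' = 5.1268e+06 W/m^3

5.1268e+06


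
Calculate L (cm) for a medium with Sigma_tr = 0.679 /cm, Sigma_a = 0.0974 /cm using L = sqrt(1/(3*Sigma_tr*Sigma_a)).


D = 1 / (3 * Sigma_tr) = 1 / (3 * 0.679) = 0.4909180 cm
L = sqrt(D / Sigma_a)
L = sqrt(0.4909180 / 0.0974)
L = 2.2450 cm

2.2450


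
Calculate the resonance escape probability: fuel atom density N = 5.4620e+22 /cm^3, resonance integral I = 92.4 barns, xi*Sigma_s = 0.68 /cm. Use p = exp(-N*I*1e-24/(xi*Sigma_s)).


p = exp(-N * I * 1e-24 / (xi*Sigma_s))
p = exp(-5.4620e+22 * 92.4 * 1e-24 / 0.68)
p = 5.9802e-04

5.9802e-04


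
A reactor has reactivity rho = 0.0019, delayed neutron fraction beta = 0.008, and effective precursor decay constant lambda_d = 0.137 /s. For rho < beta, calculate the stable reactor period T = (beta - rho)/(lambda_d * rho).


T = (beta - rho) / (lambda_d * rho)
T = (0.008 - 0.0019) / (0.137 * 0.0019)
T = 23.434 s

23.434


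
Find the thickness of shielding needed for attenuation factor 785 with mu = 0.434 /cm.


x = ln(factor) / mu
x = ln(785) / 0.434
x = 15.359 cm

15.359


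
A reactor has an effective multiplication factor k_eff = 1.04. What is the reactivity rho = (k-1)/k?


rho = (k_eff - 1) / k_eff
rho = (1.04 - 1) / 1.04
rho = 0.038462

0.038462


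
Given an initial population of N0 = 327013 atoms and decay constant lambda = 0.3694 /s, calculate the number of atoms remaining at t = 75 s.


N = N0 * exp(-lambda * t)
N = 327013 * exp(-0.3694 * 75)
N = 3.0369e-07

3.0369e-07


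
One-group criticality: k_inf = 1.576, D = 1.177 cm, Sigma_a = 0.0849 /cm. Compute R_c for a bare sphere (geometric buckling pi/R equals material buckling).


L^2 = D / Sigma_a = 1.177 / 0.0849 = 13.86337 cm^2
B_m^2 = (k_inf - 1) / L^2 = (1.576 - 1) / 13.86337 = 0.04154834 /cm^2
For a bare sphere: B_g = pi/R, so R_c = pi / sqrt(B_m^2)
R_c = pi / sqrt(0.04154834) = 15.412 cm

15.412


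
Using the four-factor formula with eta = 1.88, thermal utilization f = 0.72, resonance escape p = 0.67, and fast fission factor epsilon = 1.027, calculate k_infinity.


k_inf = eta * f * p * epsilon
k_inf = 1.88 * 0.72 * 0.67 * 1.027
k_inf = 0.93140

0.93140


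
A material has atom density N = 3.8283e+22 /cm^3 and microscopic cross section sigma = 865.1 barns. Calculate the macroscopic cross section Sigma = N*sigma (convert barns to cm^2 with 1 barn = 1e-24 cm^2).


Sigma = N * sigma_barns * 1e-24
Sigma = 3.8283e+22 * 865.1 * 1e-24
Sigma = 33.119 /cm

33.119


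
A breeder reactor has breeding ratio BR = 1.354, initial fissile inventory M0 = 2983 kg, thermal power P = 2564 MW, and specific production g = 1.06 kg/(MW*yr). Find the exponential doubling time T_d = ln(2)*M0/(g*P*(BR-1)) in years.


Breeding gain G = BR - 1 = 1.354 - 1 = 0.354
Fissile production rate = g * P * G = 1.06 * 2564 * 0.354 = 962.11536 kg/yr
T_d = ln(2) * M0 / (g * P * G)
T_d = ln(2) * 2983 / 962.11536 = 2.1491 yr

2.1491


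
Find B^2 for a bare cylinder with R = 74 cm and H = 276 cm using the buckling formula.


B^2 = (2.405/R)^2 + (pi/H)^2
B^2 = (2.405/74)^2 + (pi/276)^2
B^2 = 0.0011858 /cm^2

0.0011858


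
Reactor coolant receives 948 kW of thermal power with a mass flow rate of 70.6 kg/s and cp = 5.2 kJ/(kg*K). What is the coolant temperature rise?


dT = Q / (m_dot * cp)
dT = 948 / (70.6 * 5.2)
dT = 2.5823 C

2.5823


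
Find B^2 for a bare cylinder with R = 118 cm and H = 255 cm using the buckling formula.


B^2 = (2.405/R)^2 + (pi/H)^2
B^2 = (2.405/118)^2 + (pi/255)^2
B^2 = 5.6718e-04 /cm^2

5.6718e-04


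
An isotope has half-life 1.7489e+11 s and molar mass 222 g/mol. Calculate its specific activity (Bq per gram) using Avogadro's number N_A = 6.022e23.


lambda = ln(2) / t_half = ln(2) / 1.7489e+11 = 3.963332e-12 /s
SA = lambda * N_A / M
SA = 3.963332e-12 * 6.022e23 / 222
SA = 1.0751e+10 Bq/g

1.0751e+10


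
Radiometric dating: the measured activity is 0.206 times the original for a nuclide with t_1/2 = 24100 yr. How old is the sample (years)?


lambda = ln(2) / t_half = ln(2) / 24100 = 2.876129e-05 /yr
t = -ln(A/A0) / lambda
t = -ln(0.206) / 2.876129e-05
t = 54931 yr

54931


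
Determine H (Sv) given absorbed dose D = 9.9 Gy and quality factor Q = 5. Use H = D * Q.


H = D * Q
H = 9.9 * 5
H = 49.500 Sv

49.500


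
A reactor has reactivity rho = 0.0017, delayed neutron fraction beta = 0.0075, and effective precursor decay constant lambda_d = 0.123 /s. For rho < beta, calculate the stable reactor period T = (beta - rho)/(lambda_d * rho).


T = (beta - rho) / (lambda_d * rho)
T = (0.0075 - 0.0017) / (0.123 * 0.0017)
T = 27.738 s

27.738


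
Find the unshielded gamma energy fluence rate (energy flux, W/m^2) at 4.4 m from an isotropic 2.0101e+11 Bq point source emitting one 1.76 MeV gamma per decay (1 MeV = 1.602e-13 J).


psi = A * E * 1.602e-13 / (4*pi*r^2)
psi = 2.0101e+11 * 1.76 * 1.602e-13 / (4*pi*4.4^2)
psi = 2.3296e-04 W/m^2

2.3296e-04


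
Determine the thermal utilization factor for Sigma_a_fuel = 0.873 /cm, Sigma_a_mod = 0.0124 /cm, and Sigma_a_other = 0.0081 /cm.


f = Sigma_a_fuel / (Sigma_a_fuel + Sigma_a_mod + Sigma_a_other)
f = 0.873 / (0.873 + 0.0124 + 0.0081)
f = 0.97706

0.97706


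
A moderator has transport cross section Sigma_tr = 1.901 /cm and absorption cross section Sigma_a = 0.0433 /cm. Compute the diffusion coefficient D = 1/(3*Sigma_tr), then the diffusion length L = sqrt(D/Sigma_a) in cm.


D = 1 / (3 * Sigma_tr) = 1 / (3 * 1.901) = 0.1753463 cm
L = sqrt(D / Sigma_a)
L = sqrt(0.1753463 / 0.0433)
L = 2.0124 cm

2.0124


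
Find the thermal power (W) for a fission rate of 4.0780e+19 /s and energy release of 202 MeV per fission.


P = fission_rate * E_MeV * 1.602e-13
P = 4.0780e+19 * 202 * 1.602e-13
P = 1.3197e+09 W

1.3197e+09


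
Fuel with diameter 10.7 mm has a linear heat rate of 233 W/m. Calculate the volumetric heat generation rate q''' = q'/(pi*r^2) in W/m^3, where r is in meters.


r = D / 2 / 1000 = 10.7 / 2 / 1000 = 0.00535 m
q''' = q' / (pi * r^2)
q''' = 233 / (pi * 0.00535^2)
q''' = 2.5912e+06 W/m^3

2.5912e+06


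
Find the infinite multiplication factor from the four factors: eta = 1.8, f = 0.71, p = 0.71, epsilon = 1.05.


k_inf = eta * f * p * epsilon
k_inf = 1.8 * 0.71 * 0.71 * 1.05
k_inf = 0.95275

0.95275


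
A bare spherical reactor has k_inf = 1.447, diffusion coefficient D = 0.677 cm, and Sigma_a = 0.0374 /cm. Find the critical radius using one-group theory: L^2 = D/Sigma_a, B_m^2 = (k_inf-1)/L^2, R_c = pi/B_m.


L^2 = D / Sigma_a = 0.677 / 0.0374 = 18.10160 cm^2
B_m^2 = (k_inf - 1) / L^2 = (1.447 - 1) / 18.10160 = 0.02469395 /cm^2
For a bare sphere: B_g = pi/R, so R_c = pi / sqrt(B_m^2)
R_c = pi / sqrt(0.02469395) = 19.992 cm

19.992


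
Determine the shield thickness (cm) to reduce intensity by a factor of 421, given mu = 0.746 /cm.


x = ln(factor) / mu
x = ln(421) / 0.746
x = 8.1000 cm

8.1000


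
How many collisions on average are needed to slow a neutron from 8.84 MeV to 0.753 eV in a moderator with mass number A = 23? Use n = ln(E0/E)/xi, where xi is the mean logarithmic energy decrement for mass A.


xi = 1 + (A-1)^2/(2A)*ln((A-1)/(A+1)) = 0.08448899 (for A = 23)
n = ln(E0/E) / xi
n = ln(8.84e6 / 0.753) / 0.08448899
n = ln(1.173971e+07) / 0.08448899 = 192.67

192.67


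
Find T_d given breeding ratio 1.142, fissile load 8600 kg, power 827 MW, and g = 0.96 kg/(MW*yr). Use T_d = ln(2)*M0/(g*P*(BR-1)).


Breeding gain G = BR - 1 = 1.142 - 1 = 0.142
Fissile production rate = g * P * G = 0.96 * 827 * 0.142 = 112.73664 kg/yr
T_d = ln(2) * M0 / (g * P * G)
T_d = ln(2) * 8600 / 112.73664 = 52.876 yr

52.876


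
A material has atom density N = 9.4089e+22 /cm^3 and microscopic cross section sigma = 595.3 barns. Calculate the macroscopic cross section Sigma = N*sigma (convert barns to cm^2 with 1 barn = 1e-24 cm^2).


Sigma = N * sigma_barns * 1e-24
Sigma = 9.4089e+22 * 595.3 * 1e-24
Sigma = 56.011 /cm

56.011


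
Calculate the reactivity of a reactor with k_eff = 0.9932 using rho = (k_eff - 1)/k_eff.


rho = (k_eff - 1) / k_eff
rho = (0.9932 - 1) / 0.9932
rho = -0.0068466

-0.0068466


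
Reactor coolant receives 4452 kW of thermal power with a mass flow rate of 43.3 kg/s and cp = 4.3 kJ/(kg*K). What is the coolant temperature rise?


dT = Q / (m_dot * cp)
dT = 4452 / (43.3 * 4.3)
dT = 23.911 C

23.911


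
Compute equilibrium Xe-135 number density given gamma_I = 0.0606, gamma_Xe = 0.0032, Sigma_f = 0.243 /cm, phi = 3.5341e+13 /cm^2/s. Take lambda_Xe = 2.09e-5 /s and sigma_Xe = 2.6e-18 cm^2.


Xe_eq = (gamma_I + gamma_Xe) * Sigma_f * phi / (lambda_Xe + sigma_Xe * phi)
Numerator = (0.0606 + 0.0032) * 0.243 * 3.5341e+13 = 5.479057e+11
Denominator = 2.09e-5 + 2.6e-18 * 3.5341e+13 = 1.127866e-04
Xe_eq = 5.479057e+11 / 1.127866e-04 = 4.8579e+15 /cm^3

4.8579e+15


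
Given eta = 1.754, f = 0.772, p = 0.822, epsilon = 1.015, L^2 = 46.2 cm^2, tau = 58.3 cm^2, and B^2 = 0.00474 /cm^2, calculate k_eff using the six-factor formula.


k_inf = eta*f*p*eps = 1.754*0.772*0.822*1.015 = 1.129756
P_TNL = 1/(1 + L^2*B^2) = 1/(1 + 46.2*0.00474) = 0.8203526
P_FNL = exp(-B^2*tau) = exp(-0.00474*58.3) = 0.7585535
k_eff = k_inf * P_TNL * P_FNL = 1.129756 * 0.8203526 * 0.7585535
k_eff = 0.70303

0.70303
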